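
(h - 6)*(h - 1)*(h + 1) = h^3 - 6*h^2 - h + 6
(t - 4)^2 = t^2 - 8*t + 16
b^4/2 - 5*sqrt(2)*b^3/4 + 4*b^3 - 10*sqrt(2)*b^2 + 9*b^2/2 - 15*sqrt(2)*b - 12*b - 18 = (b/2 + 1)*(b + 6)*(b - 3*sqrt(2))*(b + sqrt(2)/2)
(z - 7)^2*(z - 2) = z^3 - 16*z^2 + 77*z - 98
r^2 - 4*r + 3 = (r - 3)*(r - 1)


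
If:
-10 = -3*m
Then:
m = 10/3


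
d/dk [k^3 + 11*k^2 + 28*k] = 3*k^2 + 22*k + 28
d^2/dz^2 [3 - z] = 0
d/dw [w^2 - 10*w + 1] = 2*w - 10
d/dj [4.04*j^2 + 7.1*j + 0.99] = 8.08*j + 7.1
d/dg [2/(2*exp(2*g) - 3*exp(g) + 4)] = (6 - 8*exp(g))*exp(g)/(2*exp(2*g) - 3*exp(g) + 4)^2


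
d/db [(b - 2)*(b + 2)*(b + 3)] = 3*b^2 + 6*b - 4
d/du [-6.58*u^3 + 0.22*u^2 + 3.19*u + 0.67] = -19.74*u^2 + 0.44*u + 3.19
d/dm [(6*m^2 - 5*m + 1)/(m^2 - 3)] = (5*m^2 - 38*m + 15)/(m^4 - 6*m^2 + 9)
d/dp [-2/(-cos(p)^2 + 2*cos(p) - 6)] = 4*(cos(p) - 1)*sin(p)/(cos(p)^2 - 2*cos(p) + 6)^2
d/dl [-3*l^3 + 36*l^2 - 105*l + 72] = -9*l^2 + 72*l - 105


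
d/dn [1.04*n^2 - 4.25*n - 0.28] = 2.08*n - 4.25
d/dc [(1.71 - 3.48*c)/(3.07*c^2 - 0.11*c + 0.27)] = (10.6836*c^2 - 10.4994*c - 0.7515)/(9.4249*c^4 - 0.6754*c^3 + 1.6699*c^2 - 0.0594*c + 0.0729)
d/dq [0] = 0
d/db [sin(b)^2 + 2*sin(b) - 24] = 2*(sin(b) + 1)*cos(b)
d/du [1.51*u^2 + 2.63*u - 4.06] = 3.02*u + 2.63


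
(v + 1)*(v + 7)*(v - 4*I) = v^3 + 8*v^2 - 4*I*v^2 + 7*v - 32*I*v - 28*I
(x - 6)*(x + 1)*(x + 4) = x^3 - x^2 - 26*x - 24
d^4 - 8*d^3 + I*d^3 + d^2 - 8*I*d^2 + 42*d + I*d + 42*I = (d - 7)*(d - 3)*(d + 2)*(d + I)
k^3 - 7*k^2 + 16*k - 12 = (k - 3)*(k - 2)^2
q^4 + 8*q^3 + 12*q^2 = q^2*(q + 2)*(q + 6)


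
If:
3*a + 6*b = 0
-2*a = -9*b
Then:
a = 0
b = 0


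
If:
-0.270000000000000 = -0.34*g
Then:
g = 0.79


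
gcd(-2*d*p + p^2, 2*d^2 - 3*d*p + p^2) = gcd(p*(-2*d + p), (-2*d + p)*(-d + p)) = -2*d + p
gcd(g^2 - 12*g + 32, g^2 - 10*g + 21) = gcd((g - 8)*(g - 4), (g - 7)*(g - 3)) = 1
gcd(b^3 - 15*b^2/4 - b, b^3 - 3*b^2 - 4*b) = b^2 - 4*b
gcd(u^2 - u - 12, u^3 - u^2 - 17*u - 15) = u + 3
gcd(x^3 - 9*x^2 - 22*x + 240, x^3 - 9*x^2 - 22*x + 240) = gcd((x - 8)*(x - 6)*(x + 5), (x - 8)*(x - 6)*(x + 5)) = x^3 - 9*x^2 - 22*x + 240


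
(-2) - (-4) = 2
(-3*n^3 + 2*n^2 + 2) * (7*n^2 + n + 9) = -21*n^5 + 11*n^4 - 25*n^3 + 32*n^2 + 2*n + 18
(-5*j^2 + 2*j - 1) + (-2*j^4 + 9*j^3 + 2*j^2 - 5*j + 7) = -2*j^4 + 9*j^3 - 3*j^2 - 3*j + 6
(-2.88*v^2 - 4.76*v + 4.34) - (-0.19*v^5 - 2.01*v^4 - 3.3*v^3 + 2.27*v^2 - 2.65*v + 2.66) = 0.19*v^5 + 2.01*v^4 + 3.3*v^3 - 5.15*v^2 - 2.11*v + 1.68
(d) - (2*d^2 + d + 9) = -2*d^2 - 9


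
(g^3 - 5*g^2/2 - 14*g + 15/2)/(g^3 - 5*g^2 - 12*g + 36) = (2*g^2 - 11*g + 5)/(2*(g^2 - 8*g + 12))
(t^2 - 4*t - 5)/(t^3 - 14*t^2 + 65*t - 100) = (t + 1)/(t^2 - 9*t + 20)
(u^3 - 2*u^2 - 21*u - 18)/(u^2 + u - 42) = (u^2 + 4*u + 3)/(u + 7)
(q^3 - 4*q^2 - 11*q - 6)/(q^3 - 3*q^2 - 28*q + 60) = (q^2 + 2*q + 1)/(q^2 + 3*q - 10)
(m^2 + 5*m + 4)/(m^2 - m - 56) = (m^2 + 5*m + 4)/(m^2 - m - 56)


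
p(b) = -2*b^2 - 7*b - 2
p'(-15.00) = 53.00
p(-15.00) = -347.00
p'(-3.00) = 5.00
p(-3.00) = 1.00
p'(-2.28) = 2.12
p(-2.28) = 3.56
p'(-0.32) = -5.72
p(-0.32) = 0.04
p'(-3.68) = 7.72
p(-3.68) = -3.32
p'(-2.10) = 1.40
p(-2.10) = 3.88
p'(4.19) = -23.76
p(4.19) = -66.44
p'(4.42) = -24.68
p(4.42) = -72.01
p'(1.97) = -14.88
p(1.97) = -23.55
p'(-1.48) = -1.08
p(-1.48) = 3.98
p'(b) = -4*b - 7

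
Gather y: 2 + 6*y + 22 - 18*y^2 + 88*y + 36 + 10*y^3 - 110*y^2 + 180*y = 10*y^3 - 128*y^2 + 274*y + 60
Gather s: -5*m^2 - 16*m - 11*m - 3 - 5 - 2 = -5*m^2 - 27*m - 10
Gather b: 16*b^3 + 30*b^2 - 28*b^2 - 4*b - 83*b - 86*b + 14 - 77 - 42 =16*b^3 + 2*b^2 - 173*b - 105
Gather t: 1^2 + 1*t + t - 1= 2*t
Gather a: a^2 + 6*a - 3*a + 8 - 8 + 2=a^2 + 3*a + 2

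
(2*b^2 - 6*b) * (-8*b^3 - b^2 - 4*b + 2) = -16*b^5 + 46*b^4 - 2*b^3 + 28*b^2 - 12*b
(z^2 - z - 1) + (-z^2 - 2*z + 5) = 4 - 3*z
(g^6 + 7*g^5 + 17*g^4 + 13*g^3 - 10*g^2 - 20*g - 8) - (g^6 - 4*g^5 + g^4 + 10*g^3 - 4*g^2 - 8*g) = 11*g^5 + 16*g^4 + 3*g^3 - 6*g^2 - 12*g - 8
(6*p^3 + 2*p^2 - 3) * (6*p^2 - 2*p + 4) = 36*p^5 + 20*p^3 - 10*p^2 + 6*p - 12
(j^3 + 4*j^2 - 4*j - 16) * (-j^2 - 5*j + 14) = -j^5 - 9*j^4 - 2*j^3 + 92*j^2 + 24*j - 224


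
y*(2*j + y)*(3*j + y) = 6*j^2*y + 5*j*y^2 + y^3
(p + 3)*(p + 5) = p^2 + 8*p + 15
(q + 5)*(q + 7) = q^2 + 12*q + 35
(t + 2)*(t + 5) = t^2 + 7*t + 10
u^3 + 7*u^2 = u^2*(u + 7)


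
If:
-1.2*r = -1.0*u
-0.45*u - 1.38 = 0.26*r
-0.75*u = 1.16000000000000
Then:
No Solution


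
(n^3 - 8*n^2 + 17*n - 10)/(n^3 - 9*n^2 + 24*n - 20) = (n - 1)/(n - 2)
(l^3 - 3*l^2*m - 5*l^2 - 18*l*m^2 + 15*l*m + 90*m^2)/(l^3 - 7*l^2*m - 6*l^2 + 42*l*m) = (l^3 - 3*l^2*m - 5*l^2 - 18*l*m^2 + 15*l*m + 90*m^2)/(l*(l^2 - 7*l*m - 6*l + 42*m))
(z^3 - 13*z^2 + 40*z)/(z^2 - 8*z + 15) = z*(z - 8)/(z - 3)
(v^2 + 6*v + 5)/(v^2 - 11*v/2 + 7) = 2*(v^2 + 6*v + 5)/(2*v^2 - 11*v + 14)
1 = 1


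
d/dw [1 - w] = -1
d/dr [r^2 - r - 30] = 2*r - 1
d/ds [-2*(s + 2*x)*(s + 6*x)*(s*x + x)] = 2*x*(-3*s^2 - 16*s*x - 2*s - 12*x^2 - 8*x)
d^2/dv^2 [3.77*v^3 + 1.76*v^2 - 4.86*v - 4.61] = 22.62*v + 3.52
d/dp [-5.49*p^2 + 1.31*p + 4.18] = 1.31 - 10.98*p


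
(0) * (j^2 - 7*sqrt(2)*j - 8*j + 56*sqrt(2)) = 0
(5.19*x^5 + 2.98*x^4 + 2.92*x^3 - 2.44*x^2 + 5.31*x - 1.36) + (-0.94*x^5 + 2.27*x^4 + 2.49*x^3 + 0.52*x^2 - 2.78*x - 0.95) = 4.25*x^5 + 5.25*x^4 + 5.41*x^3 - 1.92*x^2 + 2.53*x - 2.31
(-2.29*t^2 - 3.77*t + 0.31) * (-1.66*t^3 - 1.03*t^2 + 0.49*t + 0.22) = 3.8014*t^5 + 8.6169*t^4 + 2.2464*t^3 - 2.6704*t^2 - 0.6775*t + 0.0682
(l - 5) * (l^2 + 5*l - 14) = l^3 - 39*l + 70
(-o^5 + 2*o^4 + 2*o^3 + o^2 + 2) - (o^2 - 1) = -o^5 + 2*o^4 + 2*o^3 + 3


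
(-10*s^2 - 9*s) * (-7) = 70*s^2 + 63*s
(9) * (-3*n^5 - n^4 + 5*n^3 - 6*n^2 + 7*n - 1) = -27*n^5 - 9*n^4 + 45*n^3 - 54*n^2 + 63*n - 9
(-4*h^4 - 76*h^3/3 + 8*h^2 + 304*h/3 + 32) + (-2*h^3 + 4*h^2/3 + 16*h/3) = -4*h^4 - 82*h^3/3 + 28*h^2/3 + 320*h/3 + 32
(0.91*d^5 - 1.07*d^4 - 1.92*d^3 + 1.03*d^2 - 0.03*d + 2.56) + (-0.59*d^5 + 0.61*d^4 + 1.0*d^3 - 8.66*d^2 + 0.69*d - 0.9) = 0.32*d^5 - 0.46*d^4 - 0.92*d^3 - 7.63*d^2 + 0.66*d + 1.66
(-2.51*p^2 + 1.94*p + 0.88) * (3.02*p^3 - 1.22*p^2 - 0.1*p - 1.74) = -7.5802*p^5 + 8.921*p^4 + 0.5418*p^3 + 3.0998*p^2 - 3.4636*p - 1.5312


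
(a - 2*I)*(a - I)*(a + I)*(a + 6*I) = a^4 + 4*I*a^3 + 13*a^2 + 4*I*a + 12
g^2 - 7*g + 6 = (g - 6)*(g - 1)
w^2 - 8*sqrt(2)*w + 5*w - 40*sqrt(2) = (w + 5)*(w - 8*sqrt(2))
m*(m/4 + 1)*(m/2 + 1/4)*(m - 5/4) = m^4/8 + 13*m^3/32 - 29*m^2/64 - 5*m/16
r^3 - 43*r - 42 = (r - 7)*(r + 1)*(r + 6)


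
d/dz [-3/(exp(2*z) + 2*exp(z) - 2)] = 6*(exp(z) + 1)*exp(z)/(exp(2*z) + 2*exp(z) - 2)^2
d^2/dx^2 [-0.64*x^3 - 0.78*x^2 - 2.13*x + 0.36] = -3.84*x - 1.56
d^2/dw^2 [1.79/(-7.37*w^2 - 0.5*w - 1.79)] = (194.454502*w^2 + 13.1923*w - 1.79*(14.74*w + 0.5)*(29.48*w + 1.0) + 47.228434)/(7.37*w^2 + 0.5*w + 1.79)^3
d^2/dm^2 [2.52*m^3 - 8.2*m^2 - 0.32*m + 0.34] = 15.12*m - 16.4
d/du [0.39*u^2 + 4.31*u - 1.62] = 0.78*u + 4.31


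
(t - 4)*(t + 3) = t^2 - t - 12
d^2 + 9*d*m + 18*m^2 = (d + 3*m)*(d + 6*m)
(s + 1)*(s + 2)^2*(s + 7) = s^4 + 12*s^3 + 43*s^2 + 60*s + 28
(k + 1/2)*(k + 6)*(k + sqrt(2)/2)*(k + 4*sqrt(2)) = k^4 + 9*sqrt(2)*k^3/2 + 13*k^3/2 + 7*k^2 + 117*sqrt(2)*k^2/4 + 27*sqrt(2)*k/2 + 26*k + 12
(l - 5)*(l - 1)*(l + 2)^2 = l^4 - 2*l^3 - 15*l^2 - 4*l + 20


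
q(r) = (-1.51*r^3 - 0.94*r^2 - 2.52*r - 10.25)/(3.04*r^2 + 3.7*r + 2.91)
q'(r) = (-6.08*r - 3.7)*(-1.51*r^3 - 0.94*r^2 - 2.52*r - 10.25)/(3.04*r^2 + 3.7*r + 2.91)^2 + (-4.53*r^2 - 1.88*r - 2.52)/(3.04*r^2 + 3.7*r + 2.91) = (-4.5904*r^4 - 11.174*r^3 - 8.9995*r^2 + 56.8492*r + 30.5918)/(9.2416*r^4 + 22.496*r^3 + 31.3828*r^2 + 21.534*r + 8.4681)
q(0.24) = -2.75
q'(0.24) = 2.76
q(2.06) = -1.39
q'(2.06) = -0.13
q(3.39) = -1.75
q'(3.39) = -0.36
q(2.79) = -1.56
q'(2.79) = -0.30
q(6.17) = -2.94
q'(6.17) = -0.46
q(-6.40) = 3.50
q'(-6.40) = -0.51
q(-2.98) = 1.53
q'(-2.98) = -0.80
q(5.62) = -2.69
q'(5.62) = -0.45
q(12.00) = -5.74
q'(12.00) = -0.49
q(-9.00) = 4.80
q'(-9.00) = -0.50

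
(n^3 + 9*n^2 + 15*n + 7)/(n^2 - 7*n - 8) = (n^2 + 8*n + 7)/(n - 8)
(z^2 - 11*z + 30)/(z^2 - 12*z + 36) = (z - 5)/(z - 6)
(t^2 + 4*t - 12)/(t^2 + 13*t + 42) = (t - 2)/(t + 7)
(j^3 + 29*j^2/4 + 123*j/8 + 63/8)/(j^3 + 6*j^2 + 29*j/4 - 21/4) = (4*j + 3)/(2*(2*j - 1))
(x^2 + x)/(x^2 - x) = (x + 1)/(x - 1)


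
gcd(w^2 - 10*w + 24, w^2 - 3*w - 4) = w - 4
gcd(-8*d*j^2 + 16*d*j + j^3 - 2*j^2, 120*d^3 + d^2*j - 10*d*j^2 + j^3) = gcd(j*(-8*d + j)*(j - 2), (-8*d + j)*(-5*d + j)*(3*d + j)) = 8*d - j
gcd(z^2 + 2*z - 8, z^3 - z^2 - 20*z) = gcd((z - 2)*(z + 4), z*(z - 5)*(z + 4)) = z + 4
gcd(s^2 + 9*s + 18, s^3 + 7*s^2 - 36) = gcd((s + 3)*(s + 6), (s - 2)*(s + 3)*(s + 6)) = s^2 + 9*s + 18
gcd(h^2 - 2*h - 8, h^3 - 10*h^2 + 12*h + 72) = h + 2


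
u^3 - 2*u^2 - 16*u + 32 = (u - 4)*(u - 2)*(u + 4)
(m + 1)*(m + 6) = m^2 + 7*m + 6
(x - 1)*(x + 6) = x^2 + 5*x - 6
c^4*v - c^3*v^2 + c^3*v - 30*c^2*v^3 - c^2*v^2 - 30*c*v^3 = c*(c - 6*v)*(c + 5*v)*(c*v + v)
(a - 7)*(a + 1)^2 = a^3 - 5*a^2 - 13*a - 7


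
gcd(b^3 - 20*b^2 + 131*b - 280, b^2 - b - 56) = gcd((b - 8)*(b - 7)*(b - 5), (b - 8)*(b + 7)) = b - 8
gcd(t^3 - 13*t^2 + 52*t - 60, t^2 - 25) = t - 5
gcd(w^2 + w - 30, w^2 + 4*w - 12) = w + 6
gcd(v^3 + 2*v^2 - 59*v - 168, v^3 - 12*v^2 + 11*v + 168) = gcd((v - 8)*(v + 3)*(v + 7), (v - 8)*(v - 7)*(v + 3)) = v^2 - 5*v - 24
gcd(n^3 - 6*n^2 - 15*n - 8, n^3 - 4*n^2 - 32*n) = n - 8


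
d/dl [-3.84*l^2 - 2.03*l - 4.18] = -7.68*l - 2.03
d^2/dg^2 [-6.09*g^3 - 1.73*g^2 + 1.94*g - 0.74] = -36.54*g - 3.46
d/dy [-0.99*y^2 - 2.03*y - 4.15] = -1.98*y - 2.03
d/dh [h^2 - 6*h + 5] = 2*h - 6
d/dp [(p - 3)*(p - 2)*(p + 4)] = 3*p^2 - 2*p - 14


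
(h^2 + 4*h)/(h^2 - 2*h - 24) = h/(h - 6)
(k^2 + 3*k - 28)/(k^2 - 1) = (k^2 + 3*k - 28)/(k^2 - 1)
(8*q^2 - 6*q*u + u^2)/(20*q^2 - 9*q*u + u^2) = (2*q - u)/(5*q - u)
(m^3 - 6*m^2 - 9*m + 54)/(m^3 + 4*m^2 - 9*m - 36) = (m - 6)/(m + 4)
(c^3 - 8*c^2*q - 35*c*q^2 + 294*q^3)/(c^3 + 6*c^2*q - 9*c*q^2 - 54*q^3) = (-c^2 + 14*c*q - 49*q^2)/(-c^2 + 9*q^2)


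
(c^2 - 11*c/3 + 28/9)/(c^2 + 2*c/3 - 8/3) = (c - 7/3)/(c + 2)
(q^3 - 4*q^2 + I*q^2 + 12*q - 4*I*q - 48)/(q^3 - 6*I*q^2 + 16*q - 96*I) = (q^2 - q*(4 + 3*I) + 12*I)/(q^2 - 10*I*q - 24)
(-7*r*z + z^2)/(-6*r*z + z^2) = (7*r - z)/(6*r - z)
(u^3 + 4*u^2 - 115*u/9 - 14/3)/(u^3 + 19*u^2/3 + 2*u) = (u - 7/3)/u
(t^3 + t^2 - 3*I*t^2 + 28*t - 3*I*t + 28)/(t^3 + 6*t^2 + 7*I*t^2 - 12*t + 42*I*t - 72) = (t^2 + t*(1 - 7*I) - 7*I)/(t^2 + 3*t*(2 + I) + 18*I)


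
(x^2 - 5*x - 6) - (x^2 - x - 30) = 24 - 4*x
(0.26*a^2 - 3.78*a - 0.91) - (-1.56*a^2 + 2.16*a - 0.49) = 1.82*a^2 - 5.94*a - 0.42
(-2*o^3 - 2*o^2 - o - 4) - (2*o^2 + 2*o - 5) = -2*o^3 - 4*o^2 - 3*o + 1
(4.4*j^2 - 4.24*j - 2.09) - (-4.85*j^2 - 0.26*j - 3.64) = 9.25*j^2 - 3.98*j + 1.55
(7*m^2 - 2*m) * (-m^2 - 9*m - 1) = -7*m^4 - 61*m^3 + 11*m^2 + 2*m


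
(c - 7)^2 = c^2 - 14*c + 49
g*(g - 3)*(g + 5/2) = g^3 - g^2/2 - 15*g/2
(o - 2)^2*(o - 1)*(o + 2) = o^4 - 3*o^3 - 2*o^2 + 12*o - 8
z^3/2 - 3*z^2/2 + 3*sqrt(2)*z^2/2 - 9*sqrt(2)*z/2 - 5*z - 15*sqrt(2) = (z/2 + 1)*(z - 5)*(z + 3*sqrt(2))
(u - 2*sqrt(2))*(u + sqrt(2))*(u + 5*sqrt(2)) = u^3 + 4*sqrt(2)*u^2 - 14*u - 20*sqrt(2)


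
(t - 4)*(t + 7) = t^2 + 3*t - 28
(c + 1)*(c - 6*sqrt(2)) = c^2 - 6*sqrt(2)*c + c - 6*sqrt(2)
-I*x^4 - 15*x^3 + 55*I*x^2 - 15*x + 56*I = (x - 8*I)*(x - 7*I)*(x - I)*(-I*x + 1)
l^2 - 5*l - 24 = (l - 8)*(l + 3)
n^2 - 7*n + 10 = (n - 5)*(n - 2)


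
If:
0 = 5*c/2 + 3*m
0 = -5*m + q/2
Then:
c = -3*q/25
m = q/10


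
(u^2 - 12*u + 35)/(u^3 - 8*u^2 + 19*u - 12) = (u^2 - 12*u + 35)/(u^3 - 8*u^2 + 19*u - 12)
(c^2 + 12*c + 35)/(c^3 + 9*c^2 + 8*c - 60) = (c + 7)/(c^2 + 4*c - 12)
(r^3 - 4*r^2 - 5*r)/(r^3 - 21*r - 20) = r/(r + 4)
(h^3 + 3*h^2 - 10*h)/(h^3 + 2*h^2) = (h^2 + 3*h - 10)/(h*(h + 2))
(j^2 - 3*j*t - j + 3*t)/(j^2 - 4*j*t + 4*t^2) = (j^2 - 3*j*t - j + 3*t)/(j^2 - 4*j*t + 4*t^2)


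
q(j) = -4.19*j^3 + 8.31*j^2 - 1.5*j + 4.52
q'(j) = -12.57*j^2 + 16.62*j - 1.5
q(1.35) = 7.33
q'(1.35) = -1.97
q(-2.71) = 153.01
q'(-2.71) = -138.86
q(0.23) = 4.56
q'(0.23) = 1.66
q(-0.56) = 8.70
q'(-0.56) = -14.75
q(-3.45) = 280.66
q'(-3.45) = -208.45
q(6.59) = -843.62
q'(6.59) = -437.87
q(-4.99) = 739.54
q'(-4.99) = -397.43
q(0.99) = 7.11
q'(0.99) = 2.63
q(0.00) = 4.52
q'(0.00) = -1.50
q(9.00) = -2390.38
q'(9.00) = -870.09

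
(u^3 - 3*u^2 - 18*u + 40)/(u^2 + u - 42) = (u^3 - 3*u^2 - 18*u + 40)/(u^2 + u - 42)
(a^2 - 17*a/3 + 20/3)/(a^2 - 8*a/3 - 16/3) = (3*a - 5)/(3*a + 4)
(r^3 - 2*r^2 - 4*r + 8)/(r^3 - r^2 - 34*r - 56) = (r^2 - 4*r + 4)/(r^2 - 3*r - 28)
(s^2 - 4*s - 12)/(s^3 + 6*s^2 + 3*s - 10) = (s - 6)/(s^2 + 4*s - 5)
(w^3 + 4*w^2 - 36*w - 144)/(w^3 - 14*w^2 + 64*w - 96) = (w^2 + 10*w + 24)/(w^2 - 8*w + 16)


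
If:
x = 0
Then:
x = 0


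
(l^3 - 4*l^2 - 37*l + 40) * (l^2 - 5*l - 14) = l^5 - 9*l^4 - 31*l^3 + 281*l^2 + 318*l - 560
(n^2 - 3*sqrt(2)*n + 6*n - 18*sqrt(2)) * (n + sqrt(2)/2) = n^3 - 5*sqrt(2)*n^2/2 + 6*n^2 - 15*sqrt(2)*n - 3*n - 18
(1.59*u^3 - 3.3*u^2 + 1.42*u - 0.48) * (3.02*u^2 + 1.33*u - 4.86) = 4.8018*u^5 - 7.8513*u^4 - 7.828*u^3 + 16.477*u^2 - 7.5396*u + 2.3328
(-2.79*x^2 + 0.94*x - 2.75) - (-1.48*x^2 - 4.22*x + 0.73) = -1.31*x^2 + 5.16*x - 3.48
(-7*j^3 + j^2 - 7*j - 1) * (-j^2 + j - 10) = 7*j^5 - 8*j^4 + 78*j^3 - 16*j^2 + 69*j + 10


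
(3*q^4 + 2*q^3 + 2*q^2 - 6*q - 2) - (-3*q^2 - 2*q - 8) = 3*q^4 + 2*q^3 + 5*q^2 - 4*q + 6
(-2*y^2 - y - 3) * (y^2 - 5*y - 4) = -2*y^4 + 9*y^3 + 10*y^2 + 19*y + 12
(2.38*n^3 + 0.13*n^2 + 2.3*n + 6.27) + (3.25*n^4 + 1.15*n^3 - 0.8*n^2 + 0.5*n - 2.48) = 3.25*n^4 + 3.53*n^3 - 0.67*n^2 + 2.8*n + 3.79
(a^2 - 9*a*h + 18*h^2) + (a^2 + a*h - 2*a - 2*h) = 2*a^2 - 8*a*h - 2*a + 18*h^2 - 2*h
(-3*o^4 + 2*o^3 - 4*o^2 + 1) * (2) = -6*o^4 + 4*o^3 - 8*o^2 + 2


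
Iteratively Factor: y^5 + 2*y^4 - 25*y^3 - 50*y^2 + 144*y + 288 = (y + 4)*(y^4 - 2*y^3 - 17*y^2 + 18*y + 72) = (y - 4)*(y + 4)*(y^3 + 2*y^2 - 9*y - 18) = (y - 4)*(y - 3)*(y + 4)*(y^2 + 5*y + 6) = (y - 4)*(y - 3)*(y + 3)*(y + 4)*(y + 2)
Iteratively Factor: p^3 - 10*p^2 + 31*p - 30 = (p - 3)*(p^2 - 7*p + 10) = (p - 5)*(p - 3)*(p - 2)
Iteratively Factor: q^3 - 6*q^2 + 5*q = (q - 5)*(q^2 - q) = q*(q - 5)*(q - 1)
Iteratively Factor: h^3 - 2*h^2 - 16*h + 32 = (h - 2)*(h^2 - 16) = (h - 2)*(h + 4)*(h - 4)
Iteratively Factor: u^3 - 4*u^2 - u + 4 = (u - 4)*(u^2 - 1) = (u - 4)*(u + 1)*(u - 1)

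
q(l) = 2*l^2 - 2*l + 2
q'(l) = 4*l - 2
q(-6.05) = 87.30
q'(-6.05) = -26.20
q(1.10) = 2.22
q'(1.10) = 2.40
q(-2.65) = 21.34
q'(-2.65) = -12.60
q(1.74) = 4.58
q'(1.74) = 4.96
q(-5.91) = 83.68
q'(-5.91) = -25.64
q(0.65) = 1.54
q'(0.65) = 0.60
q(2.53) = 9.74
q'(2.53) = 8.12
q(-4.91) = 60.04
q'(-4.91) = -21.64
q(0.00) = 2.00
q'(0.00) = -2.00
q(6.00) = 62.00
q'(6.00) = 22.00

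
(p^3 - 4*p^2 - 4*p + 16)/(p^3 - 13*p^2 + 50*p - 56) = (p + 2)/(p - 7)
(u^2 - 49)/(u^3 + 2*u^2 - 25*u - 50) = (u^2 - 49)/(u^3 + 2*u^2 - 25*u - 50)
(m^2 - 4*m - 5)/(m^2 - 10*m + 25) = (m + 1)/(m - 5)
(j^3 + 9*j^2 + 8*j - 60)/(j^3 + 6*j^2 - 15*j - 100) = (j^2 + 4*j - 12)/(j^2 + j - 20)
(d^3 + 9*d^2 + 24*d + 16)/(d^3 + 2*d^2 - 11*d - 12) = (d + 4)/(d - 3)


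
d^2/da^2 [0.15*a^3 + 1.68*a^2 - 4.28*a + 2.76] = 0.9*a + 3.36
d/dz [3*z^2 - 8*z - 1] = 6*z - 8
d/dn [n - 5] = 1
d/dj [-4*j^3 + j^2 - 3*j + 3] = -12*j^2 + 2*j - 3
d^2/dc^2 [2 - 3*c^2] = -6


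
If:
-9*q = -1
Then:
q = 1/9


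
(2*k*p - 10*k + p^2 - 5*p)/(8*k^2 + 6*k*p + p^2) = (p - 5)/(4*k + p)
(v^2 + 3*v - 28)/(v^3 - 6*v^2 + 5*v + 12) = (v + 7)/(v^2 - 2*v - 3)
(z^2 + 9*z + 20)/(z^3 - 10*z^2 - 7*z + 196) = (z + 5)/(z^2 - 14*z + 49)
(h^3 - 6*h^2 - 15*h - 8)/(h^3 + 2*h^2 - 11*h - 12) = (h^2 - 7*h - 8)/(h^2 + h - 12)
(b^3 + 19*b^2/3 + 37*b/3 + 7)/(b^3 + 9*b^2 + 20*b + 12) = (b^2 + 16*b/3 + 7)/(b^2 + 8*b + 12)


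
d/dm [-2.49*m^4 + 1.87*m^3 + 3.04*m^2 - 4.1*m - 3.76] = -9.96*m^3 + 5.61*m^2 + 6.08*m - 4.1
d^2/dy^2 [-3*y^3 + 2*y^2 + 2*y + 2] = 4 - 18*y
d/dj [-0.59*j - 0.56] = -0.590000000000000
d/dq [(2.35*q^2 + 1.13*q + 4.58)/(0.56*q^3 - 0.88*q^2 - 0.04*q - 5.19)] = (-1.316*q^4 - 1.2656*q^3 - 6.794*q^2 - 16.3322*q - 5.6815)/(0.3136*q^6 - 0.9856*q^5 + 0.7296*q^4 - 5.7424*q^3 + 9.136*q^2 + 0.4152*q + 26.9361)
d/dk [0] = 0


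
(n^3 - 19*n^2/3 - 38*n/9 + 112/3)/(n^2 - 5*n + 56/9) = (3*n^2 - 11*n - 42)/(3*n - 7)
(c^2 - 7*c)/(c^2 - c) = (c - 7)/(c - 1)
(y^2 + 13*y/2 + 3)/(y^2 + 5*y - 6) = (y + 1/2)/(y - 1)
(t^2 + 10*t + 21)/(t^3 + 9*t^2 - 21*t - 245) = (t + 3)/(t^2 + 2*t - 35)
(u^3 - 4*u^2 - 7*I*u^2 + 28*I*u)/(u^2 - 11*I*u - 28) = u*(u - 4)/(u - 4*I)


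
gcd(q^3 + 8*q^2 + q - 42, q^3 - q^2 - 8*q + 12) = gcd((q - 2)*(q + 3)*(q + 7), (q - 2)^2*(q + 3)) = q^2 + q - 6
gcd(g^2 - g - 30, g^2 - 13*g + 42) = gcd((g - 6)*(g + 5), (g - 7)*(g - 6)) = g - 6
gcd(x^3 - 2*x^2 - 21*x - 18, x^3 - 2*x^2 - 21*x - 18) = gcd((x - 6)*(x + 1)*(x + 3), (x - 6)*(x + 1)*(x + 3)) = x^3 - 2*x^2 - 21*x - 18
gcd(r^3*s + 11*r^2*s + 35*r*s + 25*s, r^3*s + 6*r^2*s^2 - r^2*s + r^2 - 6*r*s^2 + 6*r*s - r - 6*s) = 1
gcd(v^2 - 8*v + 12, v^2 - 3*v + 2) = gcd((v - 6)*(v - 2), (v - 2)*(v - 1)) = v - 2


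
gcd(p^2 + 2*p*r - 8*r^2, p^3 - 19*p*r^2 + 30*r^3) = p - 2*r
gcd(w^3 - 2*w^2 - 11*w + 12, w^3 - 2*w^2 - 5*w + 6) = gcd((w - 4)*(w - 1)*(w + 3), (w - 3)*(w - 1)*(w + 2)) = w - 1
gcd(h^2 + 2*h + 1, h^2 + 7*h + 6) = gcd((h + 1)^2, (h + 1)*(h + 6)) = h + 1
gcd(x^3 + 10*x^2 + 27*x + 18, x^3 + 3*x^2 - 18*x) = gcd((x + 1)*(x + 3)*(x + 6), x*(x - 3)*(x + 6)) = x + 6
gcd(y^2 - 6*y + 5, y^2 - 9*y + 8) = y - 1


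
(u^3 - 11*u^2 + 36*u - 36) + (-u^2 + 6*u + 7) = u^3 - 12*u^2 + 42*u - 29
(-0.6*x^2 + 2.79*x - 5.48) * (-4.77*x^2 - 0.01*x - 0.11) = 2.862*x^4 - 13.3023*x^3 + 26.1777*x^2 - 0.2521*x + 0.6028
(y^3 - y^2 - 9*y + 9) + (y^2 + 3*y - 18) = y^3 - 6*y - 9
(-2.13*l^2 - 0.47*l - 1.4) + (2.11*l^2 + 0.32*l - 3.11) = -0.02*l^2 - 0.15*l - 4.51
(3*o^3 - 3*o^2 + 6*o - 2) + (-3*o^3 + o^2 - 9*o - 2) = -2*o^2 - 3*o - 4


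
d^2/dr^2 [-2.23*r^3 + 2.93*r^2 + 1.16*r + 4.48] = 5.86 - 13.38*r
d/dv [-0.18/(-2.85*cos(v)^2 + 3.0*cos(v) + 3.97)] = (1.026*cos(v) - 0.54)*sin(v)/(-2.85*cos(v)^2 + 3.0*cos(v) + 3.97)^2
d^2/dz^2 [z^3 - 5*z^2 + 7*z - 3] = 6*z - 10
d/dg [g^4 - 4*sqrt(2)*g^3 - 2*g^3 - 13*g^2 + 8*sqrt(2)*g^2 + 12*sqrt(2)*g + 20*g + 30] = 4*g^3 - 12*sqrt(2)*g^2 - 6*g^2 - 26*g + 16*sqrt(2)*g + 12*sqrt(2) + 20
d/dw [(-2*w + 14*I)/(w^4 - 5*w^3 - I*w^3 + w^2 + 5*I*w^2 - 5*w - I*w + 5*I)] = 2*(3*w^3 - w^2*(10 + 27*I) + w*(7 + 100*I) - 30 - 7*I)/(w^7 - w^6*(10 + I) + w^5*(27 + 10*I) - w^4*(20 + 27*I) + w^3*(51 + 20*I) - w^2*(10 + 51*I) + 5*w*(5 + 2*I) - 25*I)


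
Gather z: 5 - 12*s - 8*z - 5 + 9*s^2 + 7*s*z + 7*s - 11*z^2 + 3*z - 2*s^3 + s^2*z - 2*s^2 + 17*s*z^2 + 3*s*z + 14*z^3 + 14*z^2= -2*s^3 + 7*s^2 - 5*s + 14*z^3 + z^2*(17*s + 3) + z*(s^2 + 10*s - 5)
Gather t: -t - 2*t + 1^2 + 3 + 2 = 6 - 3*t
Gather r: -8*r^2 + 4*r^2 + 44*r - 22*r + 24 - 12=-4*r^2 + 22*r + 12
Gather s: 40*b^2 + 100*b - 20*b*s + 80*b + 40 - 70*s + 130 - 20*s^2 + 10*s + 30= 40*b^2 + 180*b - 20*s^2 + s*(-20*b - 60) + 200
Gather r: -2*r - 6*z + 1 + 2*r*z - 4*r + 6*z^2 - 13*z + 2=r*(2*z - 6) + 6*z^2 - 19*z + 3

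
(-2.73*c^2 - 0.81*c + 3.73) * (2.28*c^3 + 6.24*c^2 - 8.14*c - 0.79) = -6.2244*c^5 - 18.882*c^4 + 25.6722*c^3 + 32.0253*c^2 - 29.7223*c - 2.9467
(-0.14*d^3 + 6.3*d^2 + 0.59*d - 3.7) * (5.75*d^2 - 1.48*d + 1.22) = -0.805*d^5 + 36.4322*d^4 - 6.1023*d^3 - 14.4622*d^2 + 6.1958*d - 4.514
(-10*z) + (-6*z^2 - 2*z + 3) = -6*z^2 - 12*z + 3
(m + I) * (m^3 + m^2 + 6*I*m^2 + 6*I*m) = m^4 + m^3 + 7*I*m^3 - 6*m^2 + 7*I*m^2 - 6*m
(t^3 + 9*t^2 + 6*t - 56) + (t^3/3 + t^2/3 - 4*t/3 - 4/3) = 4*t^3/3 + 28*t^2/3 + 14*t/3 - 172/3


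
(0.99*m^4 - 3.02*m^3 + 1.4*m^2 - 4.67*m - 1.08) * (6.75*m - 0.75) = 6.6825*m^5 - 21.1275*m^4 + 11.715*m^3 - 32.5725*m^2 - 3.7875*m + 0.81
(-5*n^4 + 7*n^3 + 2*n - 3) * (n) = -5*n^5 + 7*n^4 + 2*n^2 - 3*n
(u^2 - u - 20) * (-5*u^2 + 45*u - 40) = -5*u^4 + 50*u^3 + 15*u^2 - 860*u + 800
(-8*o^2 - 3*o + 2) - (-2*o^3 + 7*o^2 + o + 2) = 2*o^3 - 15*o^2 - 4*o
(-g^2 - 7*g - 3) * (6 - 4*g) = 4*g^3 + 22*g^2 - 30*g - 18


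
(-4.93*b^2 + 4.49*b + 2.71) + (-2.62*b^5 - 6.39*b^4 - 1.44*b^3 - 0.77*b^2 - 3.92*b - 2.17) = -2.62*b^5 - 6.39*b^4 - 1.44*b^3 - 5.7*b^2 + 0.57*b + 0.54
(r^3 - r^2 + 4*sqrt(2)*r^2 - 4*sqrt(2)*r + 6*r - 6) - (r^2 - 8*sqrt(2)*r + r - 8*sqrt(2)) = r^3 - 2*r^2 + 4*sqrt(2)*r^2 + 5*r + 4*sqrt(2)*r - 6 + 8*sqrt(2)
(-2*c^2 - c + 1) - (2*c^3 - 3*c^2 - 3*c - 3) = -2*c^3 + c^2 + 2*c + 4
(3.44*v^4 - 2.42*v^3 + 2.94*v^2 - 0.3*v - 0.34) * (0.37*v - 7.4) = 1.2728*v^5 - 26.3514*v^4 + 18.9958*v^3 - 21.867*v^2 + 2.0942*v + 2.516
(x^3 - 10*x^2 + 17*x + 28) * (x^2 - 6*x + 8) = x^5 - 16*x^4 + 85*x^3 - 154*x^2 - 32*x + 224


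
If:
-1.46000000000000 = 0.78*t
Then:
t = -1.87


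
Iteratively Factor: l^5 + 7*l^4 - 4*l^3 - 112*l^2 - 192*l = (l + 4)*(l^4 + 3*l^3 - 16*l^2 - 48*l) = (l + 3)*(l + 4)*(l^3 - 16*l) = (l + 3)*(l + 4)^2*(l^2 - 4*l) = l*(l + 3)*(l + 4)^2*(l - 4)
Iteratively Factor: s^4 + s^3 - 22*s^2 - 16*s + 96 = (s - 2)*(s^3 + 3*s^2 - 16*s - 48) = (s - 2)*(s + 3)*(s^2 - 16) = (s - 2)*(s + 3)*(s + 4)*(s - 4)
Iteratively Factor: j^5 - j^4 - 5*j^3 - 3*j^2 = (j - 3)*(j^4 + 2*j^3 + j^2) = (j - 3)*(j + 1)*(j^3 + j^2) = j*(j - 3)*(j + 1)*(j^2 + j) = j*(j - 3)*(j + 1)^2*(j)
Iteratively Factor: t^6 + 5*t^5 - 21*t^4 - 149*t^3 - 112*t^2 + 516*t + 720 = (t - 5)*(t^5 + 10*t^4 + 29*t^3 - 4*t^2 - 132*t - 144) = (t - 5)*(t + 3)*(t^4 + 7*t^3 + 8*t^2 - 28*t - 48) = (t - 5)*(t + 3)*(t + 4)*(t^3 + 3*t^2 - 4*t - 12) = (t - 5)*(t + 3)^2*(t + 4)*(t^2 - 4) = (t - 5)*(t + 2)*(t + 3)^2*(t + 4)*(t - 2)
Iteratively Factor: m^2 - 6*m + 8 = (m - 2)*(m - 4)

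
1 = 1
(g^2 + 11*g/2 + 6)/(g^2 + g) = (g^2 + 11*g/2 + 6)/(g*(g + 1))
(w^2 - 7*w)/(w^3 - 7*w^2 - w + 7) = w/(w^2 - 1)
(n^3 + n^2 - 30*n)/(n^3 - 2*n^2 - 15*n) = (n + 6)/(n + 3)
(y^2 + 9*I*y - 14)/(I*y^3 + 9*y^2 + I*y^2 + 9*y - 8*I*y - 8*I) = (-I*y^2 + 9*y + 14*I)/(y^3 + y^2*(1 - 9*I) - y*(8 + 9*I) - 8)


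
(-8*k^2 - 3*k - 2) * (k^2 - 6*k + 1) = -8*k^4 + 45*k^3 + 8*k^2 + 9*k - 2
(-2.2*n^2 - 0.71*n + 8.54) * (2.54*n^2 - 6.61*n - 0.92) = -5.588*n^4 + 12.7386*n^3 + 28.4087*n^2 - 55.7962*n - 7.8568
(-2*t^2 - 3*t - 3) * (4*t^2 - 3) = -8*t^4 - 12*t^3 - 6*t^2 + 9*t + 9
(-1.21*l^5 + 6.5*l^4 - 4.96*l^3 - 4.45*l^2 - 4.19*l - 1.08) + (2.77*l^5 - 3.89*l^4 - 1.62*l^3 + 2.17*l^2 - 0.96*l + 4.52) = 1.56*l^5 + 2.61*l^4 - 6.58*l^3 - 2.28*l^2 - 5.15*l + 3.44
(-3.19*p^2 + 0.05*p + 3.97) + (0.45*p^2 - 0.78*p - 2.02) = -2.74*p^2 - 0.73*p + 1.95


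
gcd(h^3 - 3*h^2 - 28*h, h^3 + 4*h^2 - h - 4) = h + 4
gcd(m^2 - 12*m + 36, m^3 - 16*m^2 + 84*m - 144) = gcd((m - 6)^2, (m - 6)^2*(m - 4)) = m^2 - 12*m + 36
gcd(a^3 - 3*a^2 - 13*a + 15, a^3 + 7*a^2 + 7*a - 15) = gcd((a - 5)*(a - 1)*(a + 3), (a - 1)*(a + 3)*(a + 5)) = a^2 + 2*a - 3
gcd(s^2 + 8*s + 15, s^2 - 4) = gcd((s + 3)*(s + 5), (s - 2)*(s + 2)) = 1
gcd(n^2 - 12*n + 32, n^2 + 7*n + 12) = 1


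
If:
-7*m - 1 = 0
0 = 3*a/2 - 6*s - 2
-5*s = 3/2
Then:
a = 2/15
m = -1/7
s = -3/10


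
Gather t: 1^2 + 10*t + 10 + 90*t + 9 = 100*t + 20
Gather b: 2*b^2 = 2*b^2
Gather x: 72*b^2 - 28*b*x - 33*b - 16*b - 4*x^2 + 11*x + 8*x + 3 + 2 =72*b^2 - 49*b - 4*x^2 + x*(19 - 28*b) + 5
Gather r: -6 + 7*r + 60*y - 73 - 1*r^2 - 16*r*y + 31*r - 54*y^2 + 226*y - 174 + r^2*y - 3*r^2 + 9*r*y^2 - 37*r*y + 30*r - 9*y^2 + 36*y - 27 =r^2*(y - 4) + r*(9*y^2 - 53*y + 68) - 63*y^2 + 322*y - 280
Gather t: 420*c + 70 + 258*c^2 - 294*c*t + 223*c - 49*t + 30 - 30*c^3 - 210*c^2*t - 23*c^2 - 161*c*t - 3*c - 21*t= -30*c^3 + 235*c^2 + 640*c + t*(-210*c^2 - 455*c - 70) + 100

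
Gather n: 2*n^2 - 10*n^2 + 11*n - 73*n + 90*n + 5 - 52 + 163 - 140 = -8*n^2 + 28*n - 24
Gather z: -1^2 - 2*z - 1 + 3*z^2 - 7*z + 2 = 3*z^2 - 9*z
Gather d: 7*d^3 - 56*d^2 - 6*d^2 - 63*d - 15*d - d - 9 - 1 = 7*d^3 - 62*d^2 - 79*d - 10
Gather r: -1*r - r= -2*r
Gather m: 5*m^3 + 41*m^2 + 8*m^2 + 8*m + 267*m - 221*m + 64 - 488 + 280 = 5*m^3 + 49*m^2 + 54*m - 144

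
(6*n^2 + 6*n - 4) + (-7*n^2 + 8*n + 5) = -n^2 + 14*n + 1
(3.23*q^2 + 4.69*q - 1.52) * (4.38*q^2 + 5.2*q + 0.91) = 14.1474*q^4 + 37.3382*q^3 + 20.6697*q^2 - 3.6361*q - 1.3832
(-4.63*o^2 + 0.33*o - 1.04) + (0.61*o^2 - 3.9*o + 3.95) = -4.02*o^2 - 3.57*o + 2.91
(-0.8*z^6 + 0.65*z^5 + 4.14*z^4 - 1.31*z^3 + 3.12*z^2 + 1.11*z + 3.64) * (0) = 0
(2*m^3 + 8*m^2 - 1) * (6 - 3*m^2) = -6*m^5 - 24*m^4 + 12*m^3 + 51*m^2 - 6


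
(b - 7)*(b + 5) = b^2 - 2*b - 35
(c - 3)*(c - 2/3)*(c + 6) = c^3 + 7*c^2/3 - 20*c + 12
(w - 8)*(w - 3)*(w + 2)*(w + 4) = w^4 - 5*w^3 - 34*w^2 + 56*w + 192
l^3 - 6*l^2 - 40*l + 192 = (l - 8)*(l - 4)*(l + 6)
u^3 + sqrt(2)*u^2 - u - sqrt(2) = (u - 1)*(u + 1)*(u + sqrt(2))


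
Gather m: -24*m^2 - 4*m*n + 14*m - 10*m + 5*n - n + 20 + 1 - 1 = -24*m^2 + m*(4 - 4*n) + 4*n + 20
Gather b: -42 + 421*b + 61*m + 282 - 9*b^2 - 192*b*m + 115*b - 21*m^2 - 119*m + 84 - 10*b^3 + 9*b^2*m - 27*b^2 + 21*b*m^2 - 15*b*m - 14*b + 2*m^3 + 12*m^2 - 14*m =-10*b^3 + b^2*(9*m - 36) + b*(21*m^2 - 207*m + 522) + 2*m^3 - 9*m^2 - 72*m + 324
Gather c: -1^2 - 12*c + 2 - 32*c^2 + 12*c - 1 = -32*c^2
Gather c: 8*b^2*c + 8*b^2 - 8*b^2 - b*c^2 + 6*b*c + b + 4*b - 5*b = -b*c^2 + c*(8*b^2 + 6*b)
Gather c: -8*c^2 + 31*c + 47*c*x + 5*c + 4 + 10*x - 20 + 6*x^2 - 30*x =-8*c^2 + c*(47*x + 36) + 6*x^2 - 20*x - 16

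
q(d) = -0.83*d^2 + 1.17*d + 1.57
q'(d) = 1.17 - 1.66*d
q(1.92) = 0.76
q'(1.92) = -2.02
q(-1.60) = -2.43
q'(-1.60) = 3.83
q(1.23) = 1.75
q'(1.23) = -0.87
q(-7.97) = -60.48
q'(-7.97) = 14.40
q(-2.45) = -6.28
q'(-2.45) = 5.24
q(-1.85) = -3.44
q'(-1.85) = 4.24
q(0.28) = 1.83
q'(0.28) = 0.71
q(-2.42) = -6.12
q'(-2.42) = 5.19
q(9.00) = -55.13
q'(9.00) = -13.77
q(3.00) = -2.39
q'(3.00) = -3.81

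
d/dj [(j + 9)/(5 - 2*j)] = 23/(2*j - 5)^2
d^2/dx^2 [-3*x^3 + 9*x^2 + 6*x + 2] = 18 - 18*x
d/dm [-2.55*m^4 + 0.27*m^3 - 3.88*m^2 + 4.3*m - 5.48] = -10.2*m^3 + 0.81*m^2 - 7.76*m + 4.3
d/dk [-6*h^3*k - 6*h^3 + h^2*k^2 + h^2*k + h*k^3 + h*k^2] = h*(-6*h^2 + 2*h*k + h + 3*k^2 + 2*k)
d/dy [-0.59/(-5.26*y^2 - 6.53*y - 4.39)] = (-6.2068*y - 3.8527)/(5.26*y^2 + 6.53*y + 4.39)^2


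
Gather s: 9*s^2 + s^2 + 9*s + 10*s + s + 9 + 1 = 10*s^2 + 20*s + 10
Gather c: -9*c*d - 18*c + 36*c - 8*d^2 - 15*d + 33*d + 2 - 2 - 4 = c*(18 - 9*d) - 8*d^2 + 18*d - 4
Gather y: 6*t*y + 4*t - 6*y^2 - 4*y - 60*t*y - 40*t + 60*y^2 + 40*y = -36*t + 54*y^2 + y*(36 - 54*t)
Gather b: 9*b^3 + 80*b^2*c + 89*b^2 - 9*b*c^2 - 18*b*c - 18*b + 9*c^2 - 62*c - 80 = 9*b^3 + b^2*(80*c + 89) + b*(-9*c^2 - 18*c - 18) + 9*c^2 - 62*c - 80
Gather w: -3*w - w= -4*w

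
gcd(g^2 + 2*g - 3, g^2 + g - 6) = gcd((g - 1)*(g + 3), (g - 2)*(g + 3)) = g + 3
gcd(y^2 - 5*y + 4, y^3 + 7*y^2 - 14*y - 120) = y - 4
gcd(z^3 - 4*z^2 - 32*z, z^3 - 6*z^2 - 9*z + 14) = 1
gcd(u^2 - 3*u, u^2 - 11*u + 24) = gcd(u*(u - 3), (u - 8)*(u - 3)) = u - 3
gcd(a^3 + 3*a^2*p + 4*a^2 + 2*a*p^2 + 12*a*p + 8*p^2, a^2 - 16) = a + 4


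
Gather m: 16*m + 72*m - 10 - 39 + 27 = 88*m - 22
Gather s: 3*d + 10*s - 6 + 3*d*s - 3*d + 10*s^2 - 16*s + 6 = 10*s^2 + s*(3*d - 6)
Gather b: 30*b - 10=30*b - 10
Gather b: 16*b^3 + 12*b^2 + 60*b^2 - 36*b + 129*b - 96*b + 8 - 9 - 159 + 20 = 16*b^3 + 72*b^2 - 3*b - 140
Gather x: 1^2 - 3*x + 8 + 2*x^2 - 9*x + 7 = 2*x^2 - 12*x + 16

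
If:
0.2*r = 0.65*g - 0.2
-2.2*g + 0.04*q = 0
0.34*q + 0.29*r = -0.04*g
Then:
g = 0.01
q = 0.81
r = -0.95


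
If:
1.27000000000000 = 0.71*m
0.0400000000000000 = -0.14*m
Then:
No Solution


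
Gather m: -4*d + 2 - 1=1 - 4*d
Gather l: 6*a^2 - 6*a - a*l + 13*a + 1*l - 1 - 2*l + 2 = 6*a^2 + 7*a + l*(-a - 1) + 1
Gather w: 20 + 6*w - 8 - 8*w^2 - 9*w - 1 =-8*w^2 - 3*w + 11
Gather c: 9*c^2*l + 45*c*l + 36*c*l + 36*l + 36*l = 9*c^2*l + 81*c*l + 72*l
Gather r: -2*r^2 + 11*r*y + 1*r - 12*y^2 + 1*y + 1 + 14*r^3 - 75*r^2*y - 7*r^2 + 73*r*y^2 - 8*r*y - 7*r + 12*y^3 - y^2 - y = 14*r^3 + r^2*(-75*y - 9) + r*(73*y^2 + 3*y - 6) + 12*y^3 - 13*y^2 + 1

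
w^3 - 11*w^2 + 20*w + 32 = (w - 8)*(w - 4)*(w + 1)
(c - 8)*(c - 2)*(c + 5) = c^3 - 5*c^2 - 34*c + 80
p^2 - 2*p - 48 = (p - 8)*(p + 6)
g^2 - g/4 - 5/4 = (g - 5/4)*(g + 1)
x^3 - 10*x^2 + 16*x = x*(x - 8)*(x - 2)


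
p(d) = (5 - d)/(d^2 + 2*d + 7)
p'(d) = (5 - d)*(-2*d - 2)/(d^2 + 2*d + 7)^2 - 1/(d^2 + 2*d + 7) = (-d^2 - 2*d + 2*(d - 5)*(d + 1) - 7)/(d^2 + 2*d + 7)^2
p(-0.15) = 0.77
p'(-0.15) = -0.34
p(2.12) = 0.18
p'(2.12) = -0.14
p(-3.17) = 0.76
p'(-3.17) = 0.22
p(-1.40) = 1.04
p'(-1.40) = -0.03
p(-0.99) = 1.00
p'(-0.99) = -0.17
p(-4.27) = 0.56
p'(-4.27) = 0.16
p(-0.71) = 0.94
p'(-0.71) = -0.25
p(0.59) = 0.52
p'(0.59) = -0.31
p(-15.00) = 0.10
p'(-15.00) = 0.01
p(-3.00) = 0.80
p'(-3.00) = 0.22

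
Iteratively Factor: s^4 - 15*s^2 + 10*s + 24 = (s - 2)*(s^3 + 2*s^2 - 11*s - 12) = (s - 2)*(s + 1)*(s^2 + s - 12) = (s - 3)*(s - 2)*(s + 1)*(s + 4)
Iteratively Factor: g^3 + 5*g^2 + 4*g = (g + 4)*(g^2 + g) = g*(g + 4)*(g + 1)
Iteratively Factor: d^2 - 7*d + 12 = (d - 4)*(d - 3)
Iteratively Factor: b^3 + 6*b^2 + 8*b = (b + 2)*(b^2 + 4*b) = (b + 2)*(b + 4)*(b)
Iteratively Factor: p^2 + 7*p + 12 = (p + 4)*(p + 3)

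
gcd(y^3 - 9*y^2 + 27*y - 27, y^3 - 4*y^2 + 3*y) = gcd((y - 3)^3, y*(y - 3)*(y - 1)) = y - 3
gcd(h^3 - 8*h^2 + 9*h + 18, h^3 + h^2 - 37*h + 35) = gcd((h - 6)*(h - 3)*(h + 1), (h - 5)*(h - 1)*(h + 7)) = 1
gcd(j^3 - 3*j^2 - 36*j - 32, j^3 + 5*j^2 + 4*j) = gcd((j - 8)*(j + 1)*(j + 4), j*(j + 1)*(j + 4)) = j^2 + 5*j + 4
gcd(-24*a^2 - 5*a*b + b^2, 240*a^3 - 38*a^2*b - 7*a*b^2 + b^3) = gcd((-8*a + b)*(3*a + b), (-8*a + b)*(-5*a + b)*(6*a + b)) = 8*a - b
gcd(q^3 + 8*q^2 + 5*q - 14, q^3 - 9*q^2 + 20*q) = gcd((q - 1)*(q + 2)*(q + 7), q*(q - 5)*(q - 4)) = 1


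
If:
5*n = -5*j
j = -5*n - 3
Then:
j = 3/4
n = -3/4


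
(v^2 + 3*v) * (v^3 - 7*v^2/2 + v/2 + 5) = v^5 - v^4/2 - 10*v^3 + 13*v^2/2 + 15*v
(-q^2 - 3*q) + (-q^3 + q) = -q^3 - q^2 - 2*q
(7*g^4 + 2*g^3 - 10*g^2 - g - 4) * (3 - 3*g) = -21*g^5 + 15*g^4 + 36*g^3 - 27*g^2 + 9*g - 12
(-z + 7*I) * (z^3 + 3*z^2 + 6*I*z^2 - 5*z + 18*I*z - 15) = -z^4 - 3*z^3 + I*z^3 - 37*z^2 + 3*I*z^2 - 111*z - 35*I*z - 105*I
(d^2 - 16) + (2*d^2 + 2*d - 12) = 3*d^2 + 2*d - 28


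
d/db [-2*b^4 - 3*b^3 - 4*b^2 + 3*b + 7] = -8*b^3 - 9*b^2 - 8*b + 3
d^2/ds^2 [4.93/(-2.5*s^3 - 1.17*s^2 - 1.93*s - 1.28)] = ((73.95*s + 11.5362)*(2.5*s^3 + 1.17*s^2 + 1.93*s + 1.28) - 4.93*(7.5*s^2 + 2.34*s + 1.93)*(15.0*s^2 + 4.68*s + 3.86))/(2.5*s^3 + 1.17*s^2 + 1.93*s + 1.28)^3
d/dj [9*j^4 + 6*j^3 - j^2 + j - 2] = 36*j^3 + 18*j^2 - 2*j + 1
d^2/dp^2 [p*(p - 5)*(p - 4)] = 6*p - 18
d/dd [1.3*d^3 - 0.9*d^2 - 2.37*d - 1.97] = 3.9*d^2 - 1.8*d - 2.37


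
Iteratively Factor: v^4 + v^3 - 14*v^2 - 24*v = (v)*(v^3 + v^2 - 14*v - 24) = v*(v + 2)*(v^2 - v - 12) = v*(v + 2)*(v + 3)*(v - 4)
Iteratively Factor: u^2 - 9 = (u - 3)*(u + 3)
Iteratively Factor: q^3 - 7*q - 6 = (q + 1)*(q^2 - q - 6) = (q + 1)*(q + 2)*(q - 3)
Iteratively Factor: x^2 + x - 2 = (x - 1)*(x + 2)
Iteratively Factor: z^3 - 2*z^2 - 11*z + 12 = (z - 4)*(z^2 + 2*z - 3) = (z - 4)*(z - 1)*(z + 3)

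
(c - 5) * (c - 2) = c^2 - 7*c + 10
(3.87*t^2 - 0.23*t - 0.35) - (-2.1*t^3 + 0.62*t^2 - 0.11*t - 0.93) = 2.1*t^3 + 3.25*t^2 - 0.12*t + 0.58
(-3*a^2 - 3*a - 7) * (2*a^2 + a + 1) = -6*a^4 - 9*a^3 - 20*a^2 - 10*a - 7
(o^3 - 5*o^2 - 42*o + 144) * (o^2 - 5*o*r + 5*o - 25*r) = o^5 - 5*o^4*r - 67*o^3 + 335*o^2*r - 66*o^2 + 330*o*r + 720*o - 3600*r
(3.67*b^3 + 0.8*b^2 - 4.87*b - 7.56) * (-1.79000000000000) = -6.5693*b^3 - 1.432*b^2 + 8.7173*b + 13.5324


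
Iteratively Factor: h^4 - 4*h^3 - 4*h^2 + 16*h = (h + 2)*(h^3 - 6*h^2 + 8*h) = h*(h + 2)*(h^2 - 6*h + 8) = h*(h - 2)*(h + 2)*(h - 4)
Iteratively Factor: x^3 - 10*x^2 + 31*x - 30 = (x - 5)*(x^2 - 5*x + 6) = (x - 5)*(x - 3)*(x - 2)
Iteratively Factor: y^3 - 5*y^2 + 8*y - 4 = (y - 2)*(y^2 - 3*y + 2) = (y - 2)^2*(y - 1)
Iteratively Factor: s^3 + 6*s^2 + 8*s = (s + 4)*(s^2 + 2*s) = (s + 2)*(s + 4)*(s)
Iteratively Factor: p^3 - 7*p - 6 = (p + 1)*(p^2 - p - 6) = (p + 1)*(p + 2)*(p - 3)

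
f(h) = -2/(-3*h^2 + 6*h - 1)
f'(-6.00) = 0.00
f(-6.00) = 0.01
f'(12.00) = 0.00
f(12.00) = 0.01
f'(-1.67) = 0.09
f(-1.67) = 0.10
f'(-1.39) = 0.13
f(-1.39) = 0.13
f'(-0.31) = 1.59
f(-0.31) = 0.64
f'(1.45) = -2.78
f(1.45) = -1.44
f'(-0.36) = 1.30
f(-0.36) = 0.56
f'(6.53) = -0.01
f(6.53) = 0.02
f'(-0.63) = 0.55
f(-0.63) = 0.33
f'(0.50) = 3.84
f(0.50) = -1.60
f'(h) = -2*(6*h - 6)/(-3*h^2 + 6*h - 1)^2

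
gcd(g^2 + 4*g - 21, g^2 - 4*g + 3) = g - 3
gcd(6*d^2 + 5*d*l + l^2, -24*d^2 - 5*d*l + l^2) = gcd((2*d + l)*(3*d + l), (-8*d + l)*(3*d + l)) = 3*d + l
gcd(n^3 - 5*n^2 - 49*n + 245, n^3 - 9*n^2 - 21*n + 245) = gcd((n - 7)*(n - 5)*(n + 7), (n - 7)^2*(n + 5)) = n - 7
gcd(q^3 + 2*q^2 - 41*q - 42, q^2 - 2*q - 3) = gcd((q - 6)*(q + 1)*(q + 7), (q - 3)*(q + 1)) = q + 1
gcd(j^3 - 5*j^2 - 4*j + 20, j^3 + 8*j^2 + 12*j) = j + 2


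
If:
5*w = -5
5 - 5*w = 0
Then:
No Solution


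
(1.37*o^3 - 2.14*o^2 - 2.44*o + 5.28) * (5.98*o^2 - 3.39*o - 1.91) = 8.1926*o^5 - 17.4415*o^4 - 9.9533*o^3 + 43.9334*o^2 - 13.2388*o - 10.0848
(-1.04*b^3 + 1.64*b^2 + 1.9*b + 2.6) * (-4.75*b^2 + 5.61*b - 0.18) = 4.94*b^5 - 13.6244*b^4 + 0.3626*b^3 - 1.9862*b^2 + 14.244*b - 0.468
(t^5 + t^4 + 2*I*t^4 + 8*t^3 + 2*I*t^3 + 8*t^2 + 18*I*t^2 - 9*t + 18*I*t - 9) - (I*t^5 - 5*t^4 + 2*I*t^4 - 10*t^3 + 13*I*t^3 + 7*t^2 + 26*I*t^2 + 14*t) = t^5 - I*t^5 + 6*t^4 + 18*t^3 - 11*I*t^3 + t^2 - 8*I*t^2 - 23*t + 18*I*t - 9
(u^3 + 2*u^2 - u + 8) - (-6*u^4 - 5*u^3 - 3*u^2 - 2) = 6*u^4 + 6*u^3 + 5*u^2 - u + 10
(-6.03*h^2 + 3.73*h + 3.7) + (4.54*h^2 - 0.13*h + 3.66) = -1.49*h^2 + 3.6*h + 7.36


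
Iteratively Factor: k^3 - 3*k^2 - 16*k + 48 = (k - 4)*(k^2 + k - 12) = (k - 4)*(k + 4)*(k - 3)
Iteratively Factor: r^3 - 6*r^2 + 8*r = (r - 4)*(r^2 - 2*r) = (r - 4)*(r - 2)*(r)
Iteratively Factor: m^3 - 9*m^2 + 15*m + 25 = (m - 5)*(m^2 - 4*m - 5) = (m - 5)*(m + 1)*(m - 5)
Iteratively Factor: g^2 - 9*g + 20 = (g - 4)*(g - 5)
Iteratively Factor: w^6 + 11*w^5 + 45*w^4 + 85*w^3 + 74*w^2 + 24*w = (w)*(w^5 + 11*w^4 + 45*w^3 + 85*w^2 + 74*w + 24) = w*(w + 1)*(w^4 + 10*w^3 + 35*w^2 + 50*w + 24) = w*(w + 1)*(w + 3)*(w^3 + 7*w^2 + 14*w + 8) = w*(w + 1)^2*(w + 3)*(w^2 + 6*w + 8) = w*(w + 1)^2*(w + 2)*(w + 3)*(w + 4)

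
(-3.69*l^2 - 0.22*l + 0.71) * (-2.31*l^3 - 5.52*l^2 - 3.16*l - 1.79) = 8.5239*l^5 + 20.877*l^4 + 11.2347*l^3 + 3.3811*l^2 - 1.8498*l - 1.2709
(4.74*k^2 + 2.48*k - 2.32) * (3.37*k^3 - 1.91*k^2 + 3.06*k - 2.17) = 15.9738*k^5 - 0.6958*k^4 + 1.9492*k^3 + 1.7342*k^2 - 12.4808*k + 5.0344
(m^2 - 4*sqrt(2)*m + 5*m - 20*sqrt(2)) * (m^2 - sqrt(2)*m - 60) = m^4 - 5*sqrt(2)*m^3 + 5*m^3 - 52*m^2 - 25*sqrt(2)*m^2 - 260*m + 240*sqrt(2)*m + 1200*sqrt(2)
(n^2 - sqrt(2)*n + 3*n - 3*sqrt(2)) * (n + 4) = n^3 - sqrt(2)*n^2 + 7*n^2 - 7*sqrt(2)*n + 12*n - 12*sqrt(2)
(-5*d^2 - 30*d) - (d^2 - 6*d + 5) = -6*d^2 - 24*d - 5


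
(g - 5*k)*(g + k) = g^2 - 4*g*k - 5*k^2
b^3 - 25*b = b*(b - 5)*(b + 5)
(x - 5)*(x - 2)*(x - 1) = x^3 - 8*x^2 + 17*x - 10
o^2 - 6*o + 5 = (o - 5)*(o - 1)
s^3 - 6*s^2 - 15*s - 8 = (s - 8)*(s + 1)^2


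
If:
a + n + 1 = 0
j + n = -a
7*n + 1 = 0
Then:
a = -6/7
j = 1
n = -1/7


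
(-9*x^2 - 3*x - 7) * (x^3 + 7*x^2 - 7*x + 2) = -9*x^5 - 66*x^4 + 35*x^3 - 46*x^2 + 43*x - 14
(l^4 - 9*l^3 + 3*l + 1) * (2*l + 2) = 2*l^5 - 16*l^4 - 18*l^3 + 6*l^2 + 8*l + 2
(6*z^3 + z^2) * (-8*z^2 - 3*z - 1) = -48*z^5 - 26*z^4 - 9*z^3 - z^2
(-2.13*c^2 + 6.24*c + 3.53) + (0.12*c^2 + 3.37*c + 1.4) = -2.01*c^2 + 9.61*c + 4.93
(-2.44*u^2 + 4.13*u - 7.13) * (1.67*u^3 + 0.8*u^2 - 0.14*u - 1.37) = -4.0748*u^5 + 4.9451*u^4 - 8.2615*u^3 - 2.9394*u^2 - 4.6599*u + 9.7681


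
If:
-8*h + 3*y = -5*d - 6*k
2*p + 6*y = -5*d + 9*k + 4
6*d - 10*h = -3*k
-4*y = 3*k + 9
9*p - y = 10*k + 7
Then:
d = 17901/1627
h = 24771/3254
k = 5483/1627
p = 6494/1627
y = -7773/1627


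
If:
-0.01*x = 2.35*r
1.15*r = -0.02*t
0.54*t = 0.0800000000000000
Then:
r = -0.00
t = 0.15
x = 0.61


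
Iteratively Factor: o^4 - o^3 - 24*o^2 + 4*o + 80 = (o + 4)*(o^3 - 5*o^2 - 4*o + 20) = (o - 5)*(o + 4)*(o^2 - 4) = (o - 5)*(o + 2)*(o + 4)*(o - 2)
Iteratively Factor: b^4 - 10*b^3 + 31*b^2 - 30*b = (b)*(b^3 - 10*b^2 + 31*b - 30) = b*(b - 5)*(b^2 - 5*b + 6) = b*(b - 5)*(b - 2)*(b - 3)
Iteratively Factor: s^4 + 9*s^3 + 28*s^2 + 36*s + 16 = (s + 2)*(s^3 + 7*s^2 + 14*s + 8) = (s + 2)*(s + 4)*(s^2 + 3*s + 2) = (s + 2)^2*(s + 4)*(s + 1)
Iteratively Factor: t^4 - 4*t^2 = (t)*(t^3 - 4*t) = t^2*(t^2 - 4) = t^2*(t - 2)*(t + 2)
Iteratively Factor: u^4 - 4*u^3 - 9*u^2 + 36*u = (u - 4)*(u^3 - 9*u) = (u - 4)*(u + 3)*(u^2 - 3*u) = (u - 4)*(u - 3)*(u + 3)*(u)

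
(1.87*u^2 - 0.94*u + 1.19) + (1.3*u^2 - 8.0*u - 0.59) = 3.17*u^2 - 8.94*u + 0.6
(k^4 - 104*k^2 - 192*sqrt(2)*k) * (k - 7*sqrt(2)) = k^5 - 7*sqrt(2)*k^4 - 104*k^3 + 536*sqrt(2)*k^2 + 2688*k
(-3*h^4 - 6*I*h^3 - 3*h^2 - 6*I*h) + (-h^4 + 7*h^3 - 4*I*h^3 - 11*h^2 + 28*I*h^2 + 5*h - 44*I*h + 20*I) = -4*h^4 + 7*h^3 - 10*I*h^3 - 14*h^2 + 28*I*h^2 + 5*h - 50*I*h + 20*I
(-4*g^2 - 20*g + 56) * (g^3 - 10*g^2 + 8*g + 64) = -4*g^5 + 20*g^4 + 224*g^3 - 976*g^2 - 832*g + 3584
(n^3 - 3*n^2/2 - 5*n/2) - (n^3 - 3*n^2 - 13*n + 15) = 3*n^2/2 + 21*n/2 - 15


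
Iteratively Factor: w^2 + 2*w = (w + 2)*(w)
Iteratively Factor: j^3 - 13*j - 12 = (j + 3)*(j^2 - 3*j - 4) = (j + 1)*(j + 3)*(j - 4)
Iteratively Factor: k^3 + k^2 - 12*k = (k)*(k^2 + k - 12) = k*(k - 3)*(k + 4)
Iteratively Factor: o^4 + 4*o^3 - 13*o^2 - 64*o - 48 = (o + 1)*(o^3 + 3*o^2 - 16*o - 48) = (o - 4)*(o + 1)*(o^2 + 7*o + 12) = (o - 4)*(o + 1)*(o + 4)*(o + 3)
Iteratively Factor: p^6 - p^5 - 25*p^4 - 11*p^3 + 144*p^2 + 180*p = (p + 2)*(p^5 - 3*p^4 - 19*p^3 + 27*p^2 + 90*p) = (p + 2)^2*(p^4 - 5*p^3 - 9*p^2 + 45*p) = (p - 3)*(p + 2)^2*(p^3 - 2*p^2 - 15*p) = (p - 3)*(p + 2)^2*(p + 3)*(p^2 - 5*p) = (p - 5)*(p - 3)*(p + 2)^2*(p + 3)*(p)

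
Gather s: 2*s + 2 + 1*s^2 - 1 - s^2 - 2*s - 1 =0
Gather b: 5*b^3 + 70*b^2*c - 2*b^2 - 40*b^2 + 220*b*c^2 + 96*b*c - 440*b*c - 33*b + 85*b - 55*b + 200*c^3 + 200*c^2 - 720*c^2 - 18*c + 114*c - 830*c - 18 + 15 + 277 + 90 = 5*b^3 + b^2*(70*c - 42) + b*(220*c^2 - 344*c - 3) + 200*c^3 - 520*c^2 - 734*c + 364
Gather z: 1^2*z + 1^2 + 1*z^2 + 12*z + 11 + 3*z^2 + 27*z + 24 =4*z^2 + 40*z + 36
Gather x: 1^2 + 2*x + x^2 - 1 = x^2 + 2*x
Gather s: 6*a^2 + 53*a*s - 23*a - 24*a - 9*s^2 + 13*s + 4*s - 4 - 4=6*a^2 - 47*a - 9*s^2 + s*(53*a + 17) - 8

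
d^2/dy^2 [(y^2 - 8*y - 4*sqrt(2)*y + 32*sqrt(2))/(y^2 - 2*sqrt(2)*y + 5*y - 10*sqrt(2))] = 2*(-13*y^3 - 2*sqrt(2)*y^3 + 126*sqrt(2)*y^2 - 624*y + 240*sqrt(2)*y - 520 + 816*sqrt(2))/(y^6 - 6*sqrt(2)*y^5 + 15*y^5 - 90*sqrt(2)*y^4 + 99*y^4 - 466*sqrt(2)*y^3 + 485*y^3 - 990*sqrt(2)*y^2 + 1800*y^2 - 1200*sqrt(2)*y + 3000*y - 2000*sqrt(2))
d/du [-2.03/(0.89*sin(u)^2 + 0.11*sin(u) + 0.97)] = (3.6134*sin(u) + 0.2233)*cos(u)/(0.89*sin(u)^2 + 0.11*sin(u) + 0.97)^2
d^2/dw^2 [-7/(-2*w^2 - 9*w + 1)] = 14*(-4*w^2 - 18*w + (4*w + 9)^2 + 2)/(2*w^2 + 9*w - 1)^3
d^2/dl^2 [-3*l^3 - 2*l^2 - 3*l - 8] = -18*l - 4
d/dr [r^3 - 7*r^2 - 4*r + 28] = 3*r^2 - 14*r - 4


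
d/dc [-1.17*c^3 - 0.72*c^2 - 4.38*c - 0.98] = -3.51*c^2 - 1.44*c - 4.38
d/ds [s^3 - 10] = 3*s^2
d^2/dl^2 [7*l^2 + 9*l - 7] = 14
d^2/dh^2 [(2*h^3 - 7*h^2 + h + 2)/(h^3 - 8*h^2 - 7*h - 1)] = 2*(9*h^6 + 45*h^5 - 147*h^4 + 368*h^3 + 558*h^2 + 324*h + 68)/(h^9 - 24*h^8 + 171*h^7 - 179*h^6 - 1149*h^5 - 1326*h^4 - 676*h^3 - 171*h^2 - 21*h - 1)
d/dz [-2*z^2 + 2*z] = 2 - 4*z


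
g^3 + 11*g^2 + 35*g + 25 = (g + 1)*(g + 5)^2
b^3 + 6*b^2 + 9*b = b*(b + 3)^2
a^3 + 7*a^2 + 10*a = a*(a + 2)*(a + 5)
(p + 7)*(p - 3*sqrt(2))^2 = p^3 - 6*sqrt(2)*p^2 + 7*p^2 - 42*sqrt(2)*p + 18*p + 126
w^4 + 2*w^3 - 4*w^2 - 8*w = w*(w - 2)*(w + 2)^2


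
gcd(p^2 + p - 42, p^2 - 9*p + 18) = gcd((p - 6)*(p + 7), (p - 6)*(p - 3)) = p - 6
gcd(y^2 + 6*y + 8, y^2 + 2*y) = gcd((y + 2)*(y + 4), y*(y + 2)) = y + 2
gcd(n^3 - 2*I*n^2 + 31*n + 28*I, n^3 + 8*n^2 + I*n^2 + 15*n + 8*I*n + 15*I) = n + I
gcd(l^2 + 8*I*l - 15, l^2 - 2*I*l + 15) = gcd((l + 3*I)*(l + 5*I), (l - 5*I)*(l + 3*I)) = l + 3*I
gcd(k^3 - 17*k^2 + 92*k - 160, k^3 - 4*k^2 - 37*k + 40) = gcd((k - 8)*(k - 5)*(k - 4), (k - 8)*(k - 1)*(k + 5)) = k - 8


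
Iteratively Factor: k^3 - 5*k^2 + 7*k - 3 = (k - 3)*(k^2 - 2*k + 1) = (k - 3)*(k - 1)*(k - 1)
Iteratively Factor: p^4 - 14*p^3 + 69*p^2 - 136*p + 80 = (p - 5)*(p^3 - 9*p^2 + 24*p - 16) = (p - 5)*(p - 4)*(p^2 - 5*p + 4) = (p - 5)*(p - 4)^2*(p - 1)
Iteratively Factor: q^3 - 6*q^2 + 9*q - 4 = (q - 4)*(q^2 - 2*q + 1) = (q - 4)*(q - 1)*(q - 1)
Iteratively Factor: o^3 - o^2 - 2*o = (o - 2)*(o^2 + o) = (o - 2)*(o + 1)*(o)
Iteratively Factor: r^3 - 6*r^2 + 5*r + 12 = (r + 1)*(r^2 - 7*r + 12) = (r - 4)*(r + 1)*(r - 3)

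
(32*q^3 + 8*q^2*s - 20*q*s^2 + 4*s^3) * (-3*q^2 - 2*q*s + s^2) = -96*q^5 - 88*q^4*s + 76*q^3*s^2 + 36*q^2*s^3 - 28*q*s^4 + 4*s^5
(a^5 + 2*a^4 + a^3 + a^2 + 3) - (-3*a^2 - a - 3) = a^5 + 2*a^4 + a^3 + 4*a^2 + a + 6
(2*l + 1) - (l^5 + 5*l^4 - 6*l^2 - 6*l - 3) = -l^5 - 5*l^4 + 6*l^2 + 8*l + 4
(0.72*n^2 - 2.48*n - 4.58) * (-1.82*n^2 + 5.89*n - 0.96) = -1.3104*n^4 + 8.7544*n^3 - 6.9628*n^2 - 24.5954*n + 4.3968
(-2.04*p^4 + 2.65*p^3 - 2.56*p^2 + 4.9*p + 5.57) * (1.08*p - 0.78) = -2.2032*p^5 + 4.4532*p^4 - 4.8318*p^3 + 7.2888*p^2 + 2.1936*p - 4.3446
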